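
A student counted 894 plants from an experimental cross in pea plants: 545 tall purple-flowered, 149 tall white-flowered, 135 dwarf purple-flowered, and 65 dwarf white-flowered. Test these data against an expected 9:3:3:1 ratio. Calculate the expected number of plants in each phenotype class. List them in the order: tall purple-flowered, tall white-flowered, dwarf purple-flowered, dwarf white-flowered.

Under the 9:3:3:1 hypothesis (Σ ratio = 16, N = 894):
  tall purple-flowered: 894 × 9/16 = 502.875
  tall white-flowered: 894 × 3/16 = 167.625
  dwarf purple-flowered: 894 × 3/16 = 167.625
  dwarf white-flowered: 894 × 1/16 = 55.875

502.875, 167.625, 167.625, 55.875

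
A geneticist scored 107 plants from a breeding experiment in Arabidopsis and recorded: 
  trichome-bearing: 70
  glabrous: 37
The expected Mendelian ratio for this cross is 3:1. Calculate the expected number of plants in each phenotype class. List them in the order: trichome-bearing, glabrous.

Total ratio parts = 4. Expected numbers out of 107:
  trichome-bearing: 107 × 3/4 = 80.25
  glabrous: 107 × 1/4 = 26.75

80.25, 26.75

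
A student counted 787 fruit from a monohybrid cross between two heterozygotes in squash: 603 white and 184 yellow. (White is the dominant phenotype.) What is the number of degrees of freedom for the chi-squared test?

For a monohybrid cross between heterozygotes with complete dominance, the expected phenotypic ratio is 3:1.
A goodness-of-fit test with 2 phenotype classes has df = 2 − 1 = 1.

1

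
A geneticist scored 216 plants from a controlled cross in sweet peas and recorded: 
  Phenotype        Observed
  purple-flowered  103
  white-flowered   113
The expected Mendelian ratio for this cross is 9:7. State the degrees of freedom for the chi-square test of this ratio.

1

A goodness-of-fit test with 2 phenotype classes has df = 2 − 1 = 1.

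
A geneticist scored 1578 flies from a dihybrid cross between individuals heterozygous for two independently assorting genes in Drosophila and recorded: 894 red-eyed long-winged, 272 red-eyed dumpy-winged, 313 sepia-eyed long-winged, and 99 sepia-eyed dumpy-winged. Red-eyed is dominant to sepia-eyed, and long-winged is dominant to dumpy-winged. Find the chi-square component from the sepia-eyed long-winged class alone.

0.991

A dihybrid F₂ with independent assortment and complete dominance at both loci gives a 9:3:3:1 phenotypic ratio.
Under the 9:3:3:1 hypothesis (Σ ratio = 16, N = 1578):
  red-eyed long-winged: 1578 × 9/16 = 887.625
  red-eyed dumpy-winged: 1578 × 3/16 = 295.875
  sepia-eyed long-winged: 1578 × 3/16 = 295.875
  sepia-eyed dumpy-winged: 1578 × 1/16 = 98.625
Contribution of sepia-eyed long-winged: (313 − 295.875)² / 295.875 = 0.9912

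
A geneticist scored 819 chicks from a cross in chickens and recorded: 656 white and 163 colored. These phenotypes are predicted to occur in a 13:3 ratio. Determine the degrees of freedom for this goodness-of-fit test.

1

A goodness-of-fit test with 2 phenotype classes has df = 2 − 1 = 1.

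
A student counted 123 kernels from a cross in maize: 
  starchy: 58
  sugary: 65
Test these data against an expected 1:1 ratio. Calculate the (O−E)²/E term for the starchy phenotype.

0.199

Expected counts for N = 123 under a 1:1 ratio (total parts = 2):
  starchy: 123 × 1/2 = 61.5
  sugary: 123 × 1/2 = 61.5
Contribution of starchy: (58 − 61.5)² / 61.5 = 0.1992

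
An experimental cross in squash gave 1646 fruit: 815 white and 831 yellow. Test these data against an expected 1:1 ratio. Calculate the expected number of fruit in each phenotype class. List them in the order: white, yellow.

823, 823

The 1:1 ratio has 2 parts, so with N = 1646 the expected counts are:
  white: 1646 × 1/2 = 823
  yellow: 1646 × 1/2 = 823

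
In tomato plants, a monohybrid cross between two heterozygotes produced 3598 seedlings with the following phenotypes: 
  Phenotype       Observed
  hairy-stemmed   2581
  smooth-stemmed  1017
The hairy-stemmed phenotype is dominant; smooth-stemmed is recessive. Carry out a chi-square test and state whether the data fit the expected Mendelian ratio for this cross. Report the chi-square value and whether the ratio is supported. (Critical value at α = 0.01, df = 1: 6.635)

20.465; not consistent

For a monohybrid cross between heterozygotes with complete dominance, the expected phenotypic ratio is 3:1.
Under the 3:1 hypothesis (Σ ratio = 4, N = 3598):
  hairy-stemmed: 3598 × 3/4 = 2698.5
  smooth-stemmed: 3598 × 1/4 = 899.5
χ² = Σ (O − E)² / E
  hairy-stemmed: (2581 − 2698.5)² / 2698.5 = 5.1163
  smooth-stemmed: (1017 − 899.5)² / 899.5 = 15.3488
χ² = 5.1163 + 15.3488 = 20.4651 ≈ 20.465
Degrees of freedom = 2 − 1 = 1; critical value at α = 0.01 is 6.635.
Since 20.465 > 6.635, we reject the null hypothesis — the data do not fit the 3:1 ratio.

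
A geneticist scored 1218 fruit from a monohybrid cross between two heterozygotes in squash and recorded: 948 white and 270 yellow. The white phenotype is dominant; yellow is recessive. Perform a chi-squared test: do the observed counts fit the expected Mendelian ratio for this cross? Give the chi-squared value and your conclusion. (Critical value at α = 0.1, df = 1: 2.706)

5.212; not consistent

For a monohybrid cross between heterozygotes with complete dominance, the expected phenotypic ratio is 3:1.
Total ratio parts = 4. Expected numbers out of 1218:
  white: 1218 × 3/4 = 913.5
  yellow: 1218 × 1/4 = 304.5
χ² = Σ (O − E)² / E
  white: (948 − 913.5)² / 913.5 = 1.3030
  yellow: (270 − 304.5)² / 304.5 = 3.9089
χ² = 1.3030 + 3.9089 = 5.2119 ≈ 5.212
Degrees of freedom = 2 − 1 = 1; critical value at α = 0.1 is 2.706.
Since 5.212 > 2.706, we reject the null hypothesis — the data do not fit the 3:1 ratio.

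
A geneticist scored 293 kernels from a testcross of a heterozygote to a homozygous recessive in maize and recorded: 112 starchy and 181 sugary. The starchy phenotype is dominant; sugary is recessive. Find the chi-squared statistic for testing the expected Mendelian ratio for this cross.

16.249

A testcross of a heterozygote (Aa × aa) gives a 1:1 phenotypic ratio.
Under the 1:1 hypothesis (Σ ratio = 2, N = 293):
  starchy: 293 × 1/2 = 146.5
  sugary: 293 × 1/2 = 146.5
χ² = Σ (O − E)² / E
  starchy: (112 − 146.5)² / 146.5 = 8.1246
  sugary: (181 − 146.5)² / 146.5 = 8.1246
χ² = 8.1246 + 8.1246 = 16.2492 ≈ 16.249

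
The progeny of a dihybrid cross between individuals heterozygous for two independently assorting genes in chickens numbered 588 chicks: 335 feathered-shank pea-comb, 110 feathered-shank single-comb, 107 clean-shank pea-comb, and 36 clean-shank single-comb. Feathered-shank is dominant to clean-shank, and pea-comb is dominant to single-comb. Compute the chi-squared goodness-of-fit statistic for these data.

0.166

A dihybrid F₂ with independent assortment and complete dominance at both loci gives a 9:3:3:1 phenotypic ratio.
The 9:3:3:1 ratio has 16 parts, so with N = 588 the expected counts are:
  feathered-shank pea-comb: 588 × 9/16 = 330.75
  feathered-shank single-comb: 588 × 3/16 = 110.25
  clean-shank pea-comb: 588 × 3/16 = 110.25
  clean-shank single-comb: 588 × 1/16 = 36.75
χ² = Σ (O − E)² / E
  feathered-shank pea-comb: (335 − 330.75)² / 330.75 = 0.0546
  feathered-shank single-comb: (110 − 110.25)² / 110.25 = 0.0006
  clean-shank pea-comb: (107 − 110.25)² / 110.25 = 0.0958
  clean-shank single-comb: (36 − 36.75)² / 36.75 = 0.0153
χ² = 0.0546 + 0.0006 + 0.0958 + 0.0153 = 0.1663 ≈ 0.166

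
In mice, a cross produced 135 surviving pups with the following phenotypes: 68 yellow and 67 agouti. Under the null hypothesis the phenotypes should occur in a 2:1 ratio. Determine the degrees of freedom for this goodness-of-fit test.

1

A goodness-of-fit test with 2 phenotype classes has df = 2 − 1 = 1.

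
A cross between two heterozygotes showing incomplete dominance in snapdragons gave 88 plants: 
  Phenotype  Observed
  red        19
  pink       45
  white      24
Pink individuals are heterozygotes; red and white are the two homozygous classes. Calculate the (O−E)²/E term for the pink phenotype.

0.023

With incomplete dominance, a heterozygote × heterozygote cross gives a 1:2:1 phenotypic ratio.
Expected counts for N = 88 under a 1:2:1 ratio (total parts = 4):
  red: 88 × 1/4 = 22
  pink: 88 × 2/4 = 44
  white: 88 × 1/4 = 22
Contribution of pink: (45 − 44)² / 44 = 0.0227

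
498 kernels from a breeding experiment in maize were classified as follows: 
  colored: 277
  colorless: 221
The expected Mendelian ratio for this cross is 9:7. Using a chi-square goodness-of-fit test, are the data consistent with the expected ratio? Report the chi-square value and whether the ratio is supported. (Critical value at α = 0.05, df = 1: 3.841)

0.080; consistent

The 9:7 ratio has 16 parts, so with N = 498 the expected counts are:
  colored: 498 × 9/16 = 280.125
  colorless: 498 × 7/16 = 217.875
χ² = Σ (O − E)² / E
  colored: (277 − 280.125)² / 280.125 = 0.0349
  colorless: (221 − 217.875)² / 217.875 = 0.0448
χ² = 0.0349 + 0.0448 = 0.0797 ≈ 0.080
Degrees of freedom = 2 − 1 = 1; critical value at α = 0.05 is 3.841.
Since 0.080 < 3.841, we fail to reject the null hypothesis — the data are consistent with the 9:7 ratio.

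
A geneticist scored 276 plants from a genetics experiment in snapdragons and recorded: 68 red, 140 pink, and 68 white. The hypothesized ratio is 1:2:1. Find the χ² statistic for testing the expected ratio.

The 1:2:1 ratio has 4 parts, so with N = 276 the expected counts are:
  red: 276 × 1/4 = 69
  pink: 276 × 2/4 = 138
  white: 276 × 1/4 = 69
χ² = Σ (O − E)² / E
  red: (68 − 69)² / 69 = 0.0145
  pink: (140 − 138)² / 138 = 0.0290
  white: (68 − 69)² / 69 = 0.0145
χ² = 0.0145 + 0.0290 + 0.0145 = 0.058

0.058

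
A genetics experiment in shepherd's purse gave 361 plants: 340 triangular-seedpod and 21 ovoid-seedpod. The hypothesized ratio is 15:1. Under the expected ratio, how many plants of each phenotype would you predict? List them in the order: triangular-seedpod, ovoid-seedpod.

338.4375, 22.5625

Expected counts for N = 361 under a 15:1 ratio (total parts = 16):
  triangular-seedpod: 361 × 15/16 = 338.4375
  ovoid-seedpod: 361 × 1/16 = 22.5625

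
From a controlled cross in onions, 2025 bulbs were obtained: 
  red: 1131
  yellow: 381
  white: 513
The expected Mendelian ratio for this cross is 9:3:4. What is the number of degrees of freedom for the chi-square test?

2

A goodness-of-fit test with 3 phenotype classes has df = 3 − 1 = 2.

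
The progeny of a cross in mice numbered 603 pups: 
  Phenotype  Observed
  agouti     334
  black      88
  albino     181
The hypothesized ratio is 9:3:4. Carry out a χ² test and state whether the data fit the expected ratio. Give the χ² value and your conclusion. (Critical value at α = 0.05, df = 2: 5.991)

Total ratio parts = 16. Expected numbers out of 603:
  agouti: 603 × 9/16 = 339.1875
  black: 603 × 3/16 = 113.0625
  albino: 603 × 4/16 = 150.75
χ² = Σ (O − E)² / E
  agouti: (334 − 339.1875)² / 339.1875 = 0.0793
  black: (88 − 113.0625)² / 113.0625 = 5.5556
  albino: (181 − 150.75)² / 150.75 = 6.0701
χ² = 0.0793 + 5.5556 + 6.0701 = 11.705
Degrees of freedom = 3 − 1 = 2; critical value at α = 0.05 is 5.991.
Since 11.705 > 5.991, we reject the null hypothesis — the data do not fit the 9:3:4 ratio.

11.705; not consistent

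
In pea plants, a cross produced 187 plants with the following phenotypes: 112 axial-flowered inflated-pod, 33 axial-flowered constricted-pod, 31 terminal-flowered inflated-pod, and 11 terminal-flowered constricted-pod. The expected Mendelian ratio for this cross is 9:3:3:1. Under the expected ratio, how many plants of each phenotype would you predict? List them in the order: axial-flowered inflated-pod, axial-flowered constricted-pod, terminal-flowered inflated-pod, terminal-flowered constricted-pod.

105.1875, 35.0625, 35.0625, 11.6875

The 9:3:3:1 ratio has 16 parts, so with N = 187 the expected counts are:
  axial-flowered inflated-pod: 187 × 9/16 = 105.1875
  axial-flowered constricted-pod: 187 × 3/16 = 35.0625
  terminal-flowered inflated-pod: 187 × 3/16 = 35.0625
  terminal-flowered constricted-pod: 187 × 1/16 = 11.6875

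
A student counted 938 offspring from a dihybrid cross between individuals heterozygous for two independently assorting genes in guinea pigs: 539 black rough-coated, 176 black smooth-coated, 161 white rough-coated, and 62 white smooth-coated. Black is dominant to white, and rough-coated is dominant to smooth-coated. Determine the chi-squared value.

A dihybrid F₂ with independent assortment and complete dominance at both loci gives a 9:3:3:1 phenotypic ratio.
Expected counts for N = 938 under a 9:3:3:1 ratio (total parts = 16):
  black rough-coated: 938 × 9/16 = 527.625
  black smooth-coated: 938 × 3/16 = 175.875
  white rough-coated: 938 × 3/16 = 175.875
  white smooth-coated: 938 × 1/16 = 58.625
χ² = Σ (O − E)² / E
  black rough-coated: (539 − 527.625)² / 527.625 = 0.2452
  black smooth-coated: (176 − 175.875)² / 175.875 = 0.0001
  white rough-coated: (161 − 175.875)² / 175.875 = 1.2581
  white smooth-coated: (62 − 58.625)² / 58.625 = 0.1943
χ² = 0.2452 + 0.0001 + 1.2581 + 0.1943 = 1.6977 ≈ 1.698

1.698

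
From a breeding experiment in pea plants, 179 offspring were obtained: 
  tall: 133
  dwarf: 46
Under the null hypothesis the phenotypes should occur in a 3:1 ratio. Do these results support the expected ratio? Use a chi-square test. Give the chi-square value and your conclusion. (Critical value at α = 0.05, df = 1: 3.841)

Total ratio parts = 4. Expected numbers out of 179:
  tall: 179 × 3/4 = 134.25
  dwarf: 179 × 1/4 = 44.75
χ² = Σ (O − E)² / E
  tall: (133 − 134.25)² / 134.25 = 0.0116
  dwarf: (46 − 44.75)² / 44.75 = 0.0349
χ² = 0.0116 + 0.0349 = 0.0465 ≈ 0.047
Degrees of freedom = 2 − 1 = 1; critical value at α = 0.05 is 3.841.
Since 0.047 < 3.841, we fail to reject the null hypothesis — the data are consistent with the 3:1 ratio.

0.047; consistent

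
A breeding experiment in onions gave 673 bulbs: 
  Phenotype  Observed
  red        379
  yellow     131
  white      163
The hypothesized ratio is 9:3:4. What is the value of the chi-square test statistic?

0.348

Under the 9:3:4 hypothesis (Σ ratio = 16, N = 673):
  red: 673 × 9/16 = 378.5625
  yellow: 673 × 3/16 = 126.1875
  white: 673 × 4/16 = 168.25
χ² = Σ (O − E)² / E
  red: (379 − 378.5625)² / 378.5625 = 0.0005
  yellow: (131 − 126.1875)² / 126.1875 = 0.1835
  white: (163 − 168.25)² / 168.25 = 0.1638
χ² = 0.0005 + 0.1835 + 0.1638 = 0.3478 ≈ 0.348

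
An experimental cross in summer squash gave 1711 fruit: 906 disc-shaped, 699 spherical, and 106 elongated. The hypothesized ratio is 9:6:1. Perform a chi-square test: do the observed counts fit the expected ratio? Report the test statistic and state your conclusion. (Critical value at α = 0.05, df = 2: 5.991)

8.448; not consistent

Expected counts for N = 1711 under a 9:6:1 ratio (total parts = 16):
  disc-shaped: 1711 × 9/16 = 962.4375
  spherical: 1711 × 6/16 = 641.625
  elongated: 1711 × 1/16 = 106.9375
χ² = Σ (O − E)² / E
  disc-shaped: (906 − 962.4375)² / 962.4375 = 3.3095
  spherical: (699 − 641.625)² / 641.625 = 5.1306
  elongated: (106 − 106.9375)² / 106.9375 = 0.0082
χ² = 3.3095 + 5.1306 + 0.0082 = 8.4483 ≈ 8.448
Degrees of freedom = 3 − 1 = 2; critical value at α = 0.05 is 5.991.
Since 8.448 > 5.991, we reject the null hypothesis — the data do not fit the 9:6:1 ratio.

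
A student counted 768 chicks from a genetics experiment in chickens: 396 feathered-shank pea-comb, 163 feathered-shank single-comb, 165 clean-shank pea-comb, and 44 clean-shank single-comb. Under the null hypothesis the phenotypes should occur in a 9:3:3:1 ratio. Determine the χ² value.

8.903

The 9:3:3:1 ratio has 16 parts, so with N = 768 the expected counts are:
  feathered-shank pea-comb: 768 × 9/16 = 432
  feathered-shank single-comb: 768 × 3/16 = 144
  clean-shank pea-comb: 768 × 3/16 = 144
  clean-shank single-comb: 768 × 1/16 = 48
χ² = Σ (O − E)² / E
  feathered-shank pea-comb: (396 − 432)² / 432 = 3.0000
  feathered-shank single-comb: (163 − 144)² / 144 = 2.5069
  clean-shank pea-comb: (165 − 144)² / 144 = 3.0625
  clean-shank single-comb: (44 − 48)² / 48 = 0.3333
χ² = 3.0000 + 2.5069 + 3.0625 + 0.3333 = 8.9027 ≈ 8.903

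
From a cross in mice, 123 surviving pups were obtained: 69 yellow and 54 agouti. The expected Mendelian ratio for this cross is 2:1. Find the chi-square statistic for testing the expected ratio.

Under the 2:1 hypothesis (Σ ratio = 3, N = 123):
  yellow: 123 × 2/3 = 82
  agouti: 123 × 1/3 = 41
χ² = Σ (O − E)² / E
  yellow: (69 − 82)² / 82 = 2.0610
  agouti: (54 − 41)² / 41 = 4.1220
χ² = 2.0610 + 4.1220 = 6.183

6.183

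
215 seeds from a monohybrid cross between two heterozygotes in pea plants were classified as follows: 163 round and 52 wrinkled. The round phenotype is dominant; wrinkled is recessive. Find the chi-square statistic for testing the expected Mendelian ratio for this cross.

0.076

For a monohybrid cross between heterozygotes with complete dominance, the expected phenotypic ratio is 3:1.
Total ratio parts = 4. Expected numbers out of 215:
  round: 215 × 3/4 = 161.25
  wrinkled: 215 × 1/4 = 53.75
χ² = Σ (O − E)² / E
  round: (163 − 161.25)² / 161.25 = 0.0190
  wrinkled: (52 − 53.75)² / 53.75 = 0.0570
χ² = 0.0190 + 0.0570 = 0.076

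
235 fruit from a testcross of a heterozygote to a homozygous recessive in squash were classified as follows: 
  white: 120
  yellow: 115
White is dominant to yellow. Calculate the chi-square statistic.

A testcross of a heterozygote (Aa × aa) gives a 1:1 phenotypic ratio.
Total ratio parts = 2. Expected numbers out of 235:
  white: 235 × 1/2 = 117.5
  yellow: 235 × 1/2 = 117.5
χ² = Σ (O − E)² / E
  white: (120 − 117.5)² / 117.5 = 0.0532
  yellow: (115 − 117.5)² / 117.5 = 0.0532
χ² = 0.0532 + 0.0532 = 0.1064 ≈ 0.106

0.106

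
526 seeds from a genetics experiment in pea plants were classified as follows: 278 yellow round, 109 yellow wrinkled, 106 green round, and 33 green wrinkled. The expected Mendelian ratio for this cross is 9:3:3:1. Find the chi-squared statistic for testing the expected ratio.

Under the 9:3:3:1 hypothesis (Σ ratio = 16, N = 526):
  yellow round: 526 × 9/16 = 295.875
  yellow wrinkled: 526 × 3/16 = 98.625
  green round: 526 × 3/16 = 98.625
  green wrinkled: 526 × 1/16 = 32.875
χ² = Σ (O − E)² / E
  yellow round: (278 − 295.875)² / 295.875 = 1.0799
  yellow wrinkled: (109 − 98.625)² / 98.625 = 1.0914
  green round: (106 − 98.625)² / 98.625 = 0.5515
  green wrinkled: (33 − 32.875)² / 32.875 = 0.0005
χ² = 1.0799 + 1.0914 + 0.5515 + 0.0005 = 2.7233 ≈ 2.723

2.723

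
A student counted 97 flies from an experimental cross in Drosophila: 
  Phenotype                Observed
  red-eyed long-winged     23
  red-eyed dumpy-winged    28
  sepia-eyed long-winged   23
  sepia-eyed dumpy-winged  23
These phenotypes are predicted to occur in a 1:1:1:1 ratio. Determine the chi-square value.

Total ratio parts = 4. Expected numbers out of 97:
  red-eyed long-winged: 97 × 1/4 = 24.25
  red-eyed dumpy-winged: 97 × 1/4 = 24.25
  sepia-eyed long-winged: 97 × 1/4 = 24.25
  sepia-eyed dumpy-winged: 97 × 1/4 = 24.25
χ² = Σ (O − E)² / E
  red-eyed long-winged: (23 − 24.25)² / 24.25 = 0.0644
  red-eyed dumpy-winged: (28 − 24.25)² / 24.25 = 0.5799
  sepia-eyed long-winged: (23 − 24.25)² / 24.25 = 0.0644
  sepia-eyed dumpy-winged: (23 − 24.25)² / 24.25 = 0.0644
χ² = 0.0644 + 0.5799 + 0.0644 + 0.0644 = 0.7731 ≈ 0.773

0.773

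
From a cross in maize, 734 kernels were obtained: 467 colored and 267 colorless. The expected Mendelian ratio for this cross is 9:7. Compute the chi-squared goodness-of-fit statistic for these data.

16.218

The 9:7 ratio has 16 parts, so with N = 734 the expected counts are:
  colored: 734 × 9/16 = 412.875
  colorless: 734 × 7/16 = 321.125
χ² = Σ (O − E)² / E
  colored: (467 − 412.875)² / 412.875 = 7.0954
  colorless: (267 − 321.125)² / 321.125 = 9.1227
χ² = 7.0954 + 9.1227 = 16.2181 ≈ 16.218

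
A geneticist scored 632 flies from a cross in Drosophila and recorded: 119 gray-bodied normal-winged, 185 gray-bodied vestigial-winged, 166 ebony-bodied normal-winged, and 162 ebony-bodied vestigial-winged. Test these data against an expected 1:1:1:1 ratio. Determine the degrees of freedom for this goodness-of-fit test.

A goodness-of-fit test with 4 phenotype classes has df = 4 − 1 = 3.

3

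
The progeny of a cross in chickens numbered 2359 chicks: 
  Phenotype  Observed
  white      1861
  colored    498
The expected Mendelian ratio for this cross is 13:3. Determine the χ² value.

8.629

Under the 13:3 hypothesis (Σ ratio = 16, N = 2359):
  white: 2359 × 13/16 = 1916.6875
  colored: 2359 × 3/16 = 442.3125
χ² = Σ (O − E)² / E
  white: (1861 − 1916.6875)² / 1916.6875 = 1.6179
  colored: (498 − 442.3125)² / 442.3125 = 7.0111
χ² = 1.6179 + 7.0111 = 8.629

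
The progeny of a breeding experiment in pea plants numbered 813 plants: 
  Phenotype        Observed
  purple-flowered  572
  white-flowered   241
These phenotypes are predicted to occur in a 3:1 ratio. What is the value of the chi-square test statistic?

9.349

The 3:1 ratio has 4 parts, so with N = 813 the expected counts are:
  purple-flowered: 813 × 3/4 = 609.75
  white-flowered: 813 × 1/4 = 203.25
χ² = Σ (O − E)² / E
  purple-flowered: (572 − 609.75)² / 609.75 = 2.3371
  white-flowered: (241 − 203.25)² / 203.25 = 7.0114
χ² = 2.3371 + 7.0114 = 9.3485 ≈ 9.349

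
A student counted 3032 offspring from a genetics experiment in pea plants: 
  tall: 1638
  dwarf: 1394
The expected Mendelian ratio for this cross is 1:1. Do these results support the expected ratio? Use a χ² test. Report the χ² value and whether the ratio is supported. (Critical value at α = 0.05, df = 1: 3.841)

19.636; not consistent

Total ratio parts = 2. Expected numbers out of 3032:
  tall: 3032 × 1/2 = 1516
  dwarf: 3032 × 1/2 = 1516
χ² = Σ (O − E)² / E
  tall: (1638 − 1516)² / 1516 = 9.8179
  dwarf: (1394 − 1516)² / 1516 = 9.8179
χ² = 9.8179 + 9.8179 = 19.6358 ≈ 19.636
Degrees of freedom = 2 − 1 = 1; critical value at α = 0.05 is 3.841.
Since 19.636 > 3.841, we reject the null hypothesis — the data do not fit the 1:1 ratio.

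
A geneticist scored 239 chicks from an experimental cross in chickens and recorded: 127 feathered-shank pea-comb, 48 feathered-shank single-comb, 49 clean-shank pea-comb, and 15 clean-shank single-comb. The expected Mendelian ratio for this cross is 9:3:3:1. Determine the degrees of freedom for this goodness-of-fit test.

A goodness-of-fit test with 4 phenotype classes has df = 4 − 1 = 3.

3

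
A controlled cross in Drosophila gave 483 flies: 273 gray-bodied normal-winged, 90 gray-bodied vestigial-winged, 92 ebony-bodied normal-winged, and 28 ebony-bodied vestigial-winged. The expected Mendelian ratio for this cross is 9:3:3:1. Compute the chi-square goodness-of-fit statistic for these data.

The 9:3:3:1 ratio has 16 parts, so with N = 483 the expected counts are:
  gray-bodied normal-winged: 483 × 9/16 = 271.6875
  gray-bodied vestigial-winged: 483 × 3/16 = 90.5625
  ebony-bodied normal-winged: 483 × 3/16 = 90.5625
  ebony-bodied vestigial-winged: 483 × 1/16 = 30.1875
χ² = Σ (O − E)² / E
  gray-bodied normal-winged: (273 − 271.6875)² / 271.6875 = 0.0063
  gray-bodied vestigial-winged: (90 − 90.5625)² / 90.5625 = 0.0035
  ebony-bodied normal-winged: (92 − 90.5625)² / 90.5625 = 0.0228
  ebony-bodied vestigial-winged: (28 − 30.1875)² / 30.1875 = 0.1585
χ² = 0.0063 + 0.0035 + 0.0228 + 0.1585 = 0.1911 ≈ 0.191

0.191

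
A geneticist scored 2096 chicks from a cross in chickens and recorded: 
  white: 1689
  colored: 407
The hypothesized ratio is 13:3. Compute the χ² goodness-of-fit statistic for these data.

0.614

Expected counts for N = 2096 under a 13:3 ratio (total parts = 16):
  white: 2096 × 13/16 = 1703
  colored: 2096 × 3/16 = 393
χ² = Σ (O − E)² / E
  white: (1689 − 1703)² / 1703 = 0.1151
  colored: (407 − 393)² / 393 = 0.4987
χ² = 0.1151 + 0.4987 = 0.6138 ≈ 0.614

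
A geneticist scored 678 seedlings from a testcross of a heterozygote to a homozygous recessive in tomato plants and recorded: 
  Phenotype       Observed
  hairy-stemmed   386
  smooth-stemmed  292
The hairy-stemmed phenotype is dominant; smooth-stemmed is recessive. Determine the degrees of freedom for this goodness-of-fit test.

A testcross of a heterozygote (Aa × aa) gives a 1:1 phenotypic ratio.
A goodness-of-fit test with 2 phenotype classes has df = 2 − 1 = 1.

1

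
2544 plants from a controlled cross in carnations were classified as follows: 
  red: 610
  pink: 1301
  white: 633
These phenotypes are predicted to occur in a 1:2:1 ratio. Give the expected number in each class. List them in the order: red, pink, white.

Expected counts for N = 2544 under a 1:2:1 ratio (total parts = 4):
  red: 2544 × 1/4 = 636
  pink: 2544 × 2/4 = 1272
  white: 2544 × 1/4 = 636

636, 1272, 636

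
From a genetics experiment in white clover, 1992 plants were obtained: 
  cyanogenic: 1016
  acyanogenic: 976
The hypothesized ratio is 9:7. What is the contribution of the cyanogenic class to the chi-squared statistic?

Total ratio parts = 16. Expected numbers out of 1992:
  cyanogenic: 1992 × 9/16 = 1120.5
  acyanogenic: 1992 × 7/16 = 871.5
Contribution of cyanogenic: (1016 − 1120.5)² / 1120.5 = 9.7459

9.746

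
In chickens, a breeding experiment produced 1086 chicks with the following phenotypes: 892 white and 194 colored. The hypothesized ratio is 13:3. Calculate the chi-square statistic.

The 13:3 ratio has 16 parts, so with N = 1086 the expected counts are:
  white: 1086 × 13/16 = 882.375
  colored: 1086 × 3/16 = 203.625
χ² = Σ (O − E)² / E
  white: (892 − 882.375)² / 882.375 = 0.1050
  colored: (194 − 203.625)² / 203.625 = 0.4550
χ² = 0.1050 + 0.4550 = 0.560

0.560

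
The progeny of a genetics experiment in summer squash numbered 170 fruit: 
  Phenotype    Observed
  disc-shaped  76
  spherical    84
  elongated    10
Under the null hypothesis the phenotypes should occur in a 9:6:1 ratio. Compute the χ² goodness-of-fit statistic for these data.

The 9:6:1 ratio has 16 parts, so with N = 170 the expected counts are:
  disc-shaped: 170 × 9/16 = 95.625
  spherical: 170 × 6/16 = 63.75
  elongated: 170 × 1/16 = 10.625
χ² = Σ (O − E)² / E
  disc-shaped: (76 − 95.625)² / 95.625 = 4.0276
  spherical: (84 − 63.75)² / 63.75 = 6.4324
  elongated: (10 − 10.625)² / 10.625 = 0.0368
χ² = 4.0276 + 6.4324 + 0.0368 = 10.4968 ≈ 10.497

10.497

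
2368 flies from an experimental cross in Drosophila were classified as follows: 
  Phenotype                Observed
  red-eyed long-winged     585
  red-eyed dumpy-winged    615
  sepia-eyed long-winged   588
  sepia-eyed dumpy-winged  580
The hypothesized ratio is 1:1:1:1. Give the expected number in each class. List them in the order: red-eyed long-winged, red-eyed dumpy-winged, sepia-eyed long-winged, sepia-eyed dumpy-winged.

Under the 1:1:1:1 hypothesis (Σ ratio = 4, N = 2368):
  red-eyed long-winged: 2368 × 1/4 = 592
  red-eyed dumpy-winged: 2368 × 1/4 = 592
  sepia-eyed long-winged: 2368 × 1/4 = 592
  sepia-eyed dumpy-winged: 2368 × 1/4 = 592

592, 592, 592, 592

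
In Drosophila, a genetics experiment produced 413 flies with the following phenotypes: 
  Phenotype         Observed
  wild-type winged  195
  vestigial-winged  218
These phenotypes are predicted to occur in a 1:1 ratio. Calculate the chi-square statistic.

Expected counts for N = 413 under a 1:1 ratio (total parts = 2):
  wild-type winged: 413 × 1/2 = 206.5
  vestigial-winged: 413 × 1/2 = 206.5
χ² = Σ (O − E)² / E
  wild-type winged: (195 − 206.5)² / 206.5 = 0.6404
  vestigial-winged: (218 − 206.5)² / 206.5 = 0.6404
χ² = 0.6404 + 0.6404 = 1.2808 ≈ 1.281

1.281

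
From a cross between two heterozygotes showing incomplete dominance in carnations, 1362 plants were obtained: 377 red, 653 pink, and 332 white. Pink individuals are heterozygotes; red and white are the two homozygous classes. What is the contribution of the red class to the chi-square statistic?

With incomplete dominance, a heterozygote × heterozygote cross gives a 1:2:1 phenotypic ratio.
The 1:2:1 ratio has 4 parts, so with N = 1362 the expected counts are:
  red: 1362 × 1/4 = 340.5
  pink: 1362 × 2/4 = 681
  white: 1362 × 1/4 = 340.5
Contribution of red: (377 − 340.5)² / 340.5 = 3.9126

3.913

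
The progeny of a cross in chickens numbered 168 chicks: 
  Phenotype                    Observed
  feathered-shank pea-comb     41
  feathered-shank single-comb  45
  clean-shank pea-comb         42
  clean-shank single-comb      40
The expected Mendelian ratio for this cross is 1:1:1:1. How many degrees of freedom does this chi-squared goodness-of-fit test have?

A goodness-of-fit test with 4 phenotype classes has df = 4 − 1 = 3.

3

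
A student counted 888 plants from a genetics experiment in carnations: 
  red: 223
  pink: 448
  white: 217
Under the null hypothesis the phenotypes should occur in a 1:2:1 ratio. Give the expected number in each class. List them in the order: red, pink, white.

222, 444, 222

Total ratio parts = 4. Expected numbers out of 888:
  red: 888 × 1/4 = 222
  pink: 888 × 2/4 = 444
  white: 888 × 1/4 = 222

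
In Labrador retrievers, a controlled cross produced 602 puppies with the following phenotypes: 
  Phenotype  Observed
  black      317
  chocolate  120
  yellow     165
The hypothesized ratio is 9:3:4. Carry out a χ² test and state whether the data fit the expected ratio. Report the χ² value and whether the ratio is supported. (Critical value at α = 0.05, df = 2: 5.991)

Under the 9:3:4 hypothesis (Σ ratio = 16, N = 602):
  black: 602 × 9/16 = 338.625
  chocolate: 602 × 3/16 = 112.875
  yellow: 602 × 4/16 = 150.5
χ² = Σ (O − E)² / E
  black: (317 − 338.625)² / 338.625 = 1.3810
  chocolate: (120 − 112.875)² / 112.875 = 0.4498
  yellow: (165 − 150.5)² / 150.5 = 1.3970
χ² = 1.3810 + 0.4498 + 1.3970 = 3.2278 ≈ 3.228
Degrees of freedom = 3 − 1 = 2; critical value at α = 0.05 is 5.991.
Since 3.228 < 5.991, we fail to reject the null hypothesis — the data are consistent with the 9:3:4 ratio.

3.228; consistent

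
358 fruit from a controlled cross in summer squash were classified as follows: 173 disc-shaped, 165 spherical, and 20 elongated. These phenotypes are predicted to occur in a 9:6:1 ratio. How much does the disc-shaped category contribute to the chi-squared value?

Total ratio parts = 16. Expected numbers out of 358:
  disc-shaped: 358 × 9/16 = 201.375
  spherical: 358 × 6/16 = 134.25
  elongated: 358 × 1/16 = 22.375
Contribution of disc-shaped: (173 − 201.375)² / 201.375 = 3.9982

3.998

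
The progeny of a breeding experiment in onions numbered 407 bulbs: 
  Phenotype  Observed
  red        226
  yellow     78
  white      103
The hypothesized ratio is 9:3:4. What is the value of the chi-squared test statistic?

The 9:3:4 ratio has 16 parts, so with N = 407 the expected counts are:
  red: 407 × 9/16 = 228.9375
  yellow: 407 × 3/16 = 76.3125
  white: 407 × 4/16 = 101.75
χ² = Σ (O − E)² / E
  red: (226 − 228.9375)² / 228.9375 = 0.0377
  yellow: (78 − 76.3125)² / 76.3125 = 0.0373
  white: (103 − 101.75)² / 101.75 = 0.0154
χ² = 0.0377 + 0.0373 + 0.0154 = 0.0904 ≈ 0.090

0.090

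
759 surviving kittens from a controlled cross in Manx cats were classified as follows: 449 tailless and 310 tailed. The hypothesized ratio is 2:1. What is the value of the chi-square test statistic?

Under the 2:1 hypothesis (Σ ratio = 3, N = 759):
  tailless: 759 × 2/3 = 506
  tailed: 759 × 1/3 = 253
χ² = Σ (O − E)² / E
  tailless: (449 − 506)² / 506 = 6.4209
  tailed: (310 − 253)² / 253 = 12.8419
χ² = 6.4209 + 12.8419 = 19.2628 ≈ 19.263

19.263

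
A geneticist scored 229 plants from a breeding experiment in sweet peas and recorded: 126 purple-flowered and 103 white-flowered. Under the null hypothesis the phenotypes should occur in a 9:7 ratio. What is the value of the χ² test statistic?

Total ratio parts = 16. Expected numbers out of 229:
  purple-flowered: 229 × 9/16 = 128.8125
  white-flowered: 229 × 7/16 = 100.1875
χ² = Σ (O − E)² / E
  purple-flowered: (126 − 128.8125)² / 128.8125 = 0.0614
  white-flowered: (103 − 100.1875)² / 100.1875 = 0.0790
χ² = 0.0614 + 0.0790 = 0.1404 ≈ 0.140

0.140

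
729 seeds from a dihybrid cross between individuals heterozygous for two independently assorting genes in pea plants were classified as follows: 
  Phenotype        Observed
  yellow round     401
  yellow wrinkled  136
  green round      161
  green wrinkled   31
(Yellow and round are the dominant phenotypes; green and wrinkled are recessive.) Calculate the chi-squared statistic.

9.183

A dihybrid F₂ with independent assortment and complete dominance at both loci gives a 9:3:3:1 phenotypic ratio.
Under the 9:3:3:1 hypothesis (Σ ratio = 16, N = 729):
  yellow round: 729 × 9/16 = 410.0625
  yellow wrinkled: 729 × 3/16 = 136.6875
  green round: 729 × 3/16 = 136.6875
  green wrinkled: 729 × 1/16 = 45.5625
χ² = Σ (O − E)² / E
  yellow round: (401 − 410.0625)² / 410.0625 = 0.2003
  yellow wrinkled: (136 − 136.6875)² / 136.6875 = 0.0035
  green round: (161 − 136.6875)² / 136.6875 = 4.3244
  green wrinkled: (31 − 45.5625)² / 45.5625 = 4.6544
χ² = 0.2003 + 0.0035 + 4.3244 + 4.6544 = 9.1826 ≈ 9.183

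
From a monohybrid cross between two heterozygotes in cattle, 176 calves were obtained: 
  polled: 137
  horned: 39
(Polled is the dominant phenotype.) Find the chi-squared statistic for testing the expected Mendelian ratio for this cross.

0.758

For a monohybrid cross between heterozygotes with complete dominance, the expected phenotypic ratio is 3:1.
Under the 3:1 hypothesis (Σ ratio = 4, N = 176):
  polled: 176 × 3/4 = 132
  horned: 176 × 1/4 = 44
χ² = Σ (O − E)² / E
  polled: (137 − 132)² / 132 = 0.1894
  horned: (39 − 44)² / 44 = 0.5682
χ² = 0.1894 + 0.5682 = 0.7576 ≈ 0.758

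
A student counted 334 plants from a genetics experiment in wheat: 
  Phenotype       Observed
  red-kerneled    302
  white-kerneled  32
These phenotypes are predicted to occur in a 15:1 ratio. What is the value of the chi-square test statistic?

6.324

Total ratio parts = 16. Expected numbers out of 334:
  red-kerneled: 334 × 15/16 = 313.125
  white-kerneled: 334 × 1/16 = 20.875
χ² = Σ (O − E)² / E
  red-kerneled: (302 − 313.125)² / 313.125 = 0.3953
  white-kerneled: (32 − 20.875)² / 20.875 = 5.9289
χ² = 0.3953 + 5.9289 = 6.3242 ≈ 6.324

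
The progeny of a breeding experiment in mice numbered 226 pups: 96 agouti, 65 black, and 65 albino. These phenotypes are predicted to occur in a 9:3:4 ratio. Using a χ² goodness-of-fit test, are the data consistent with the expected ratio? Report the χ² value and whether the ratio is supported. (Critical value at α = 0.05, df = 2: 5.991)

20.979; not consistent

The 9:3:4 ratio has 16 parts, so with N = 226 the expected counts are:
  agouti: 226 × 9/16 = 127.125
  black: 226 × 3/16 = 42.375
  albino: 226 × 4/16 = 56.5
χ² = Σ (O − E)² / E
  agouti: (96 − 127.125)² / 127.125 = 7.6206
  black: (65 − 42.375)² / 42.375 = 12.0800
  albino: (65 − 56.5)² / 56.5 = 1.2788
χ² = 7.6206 + 12.0800 + 1.2788 = 20.9794 ≈ 20.979
Degrees of freedom = 3 − 1 = 2; critical value at α = 0.05 is 5.991.
Since 20.979 > 5.991, we reject the null hypothesis — the data do not fit the 9:3:4 ratio.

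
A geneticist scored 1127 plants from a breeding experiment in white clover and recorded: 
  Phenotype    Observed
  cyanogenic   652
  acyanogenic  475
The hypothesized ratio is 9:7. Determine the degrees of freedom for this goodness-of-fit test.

1

A goodness-of-fit test with 2 phenotype classes has df = 2 − 1 = 1.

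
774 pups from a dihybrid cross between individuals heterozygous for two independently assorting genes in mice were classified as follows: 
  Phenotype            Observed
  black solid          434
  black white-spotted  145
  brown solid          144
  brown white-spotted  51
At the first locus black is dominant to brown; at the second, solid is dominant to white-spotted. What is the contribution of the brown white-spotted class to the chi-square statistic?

A dihybrid F₂ with independent assortment and complete dominance at both loci gives a 9:3:3:1 phenotypic ratio.
The 9:3:3:1 ratio has 16 parts, so with N = 774 the expected counts are:
  black solid: 774 × 9/16 = 435.375
  black white-spotted: 774 × 3/16 = 145.125
  brown solid: 774 × 3/16 = 145.125
  brown white-spotted: 774 × 1/16 = 48.375
Contribution of brown white-spotted: (51 − 48.375)² / 48.375 = 0.1424

0.142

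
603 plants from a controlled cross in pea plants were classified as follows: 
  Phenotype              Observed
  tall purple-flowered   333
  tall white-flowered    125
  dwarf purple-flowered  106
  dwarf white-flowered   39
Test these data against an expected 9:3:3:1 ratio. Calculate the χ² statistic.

1.860

The 9:3:3:1 ratio has 16 parts, so with N = 603 the expected counts are:
  tall purple-flowered: 603 × 9/16 = 339.1875
  tall white-flowered: 603 × 3/16 = 113.0625
  dwarf purple-flowered: 603 × 3/16 = 113.0625
  dwarf white-flowered: 603 × 1/16 = 37.6875
χ² = Σ (O − E)² / E
  tall purple-flowered: (333 − 339.1875)² / 339.1875 = 0.1129
  tall white-flowered: (125 − 113.0625)² / 113.0625 = 1.2604
  dwarf purple-flowered: (106 − 113.0625)² / 113.0625 = 0.4412
  dwarf white-flowered: (39 − 37.6875)² / 37.6875 = 0.0457
χ² = 0.1129 + 1.2604 + 0.4412 + 0.0457 = 1.8602 ≈ 1.860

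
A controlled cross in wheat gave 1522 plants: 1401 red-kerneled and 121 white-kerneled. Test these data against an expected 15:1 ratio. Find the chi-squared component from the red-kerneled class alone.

0.469

Expected counts for N = 1522 under a 15:1 ratio (total parts = 16):
  red-kerneled: 1522 × 15/16 = 1426.875
  white-kerneled: 1522 × 1/16 = 95.125
Contribution of red-kerneled: (1401 − 1426.875)² / 1426.875 = 0.4692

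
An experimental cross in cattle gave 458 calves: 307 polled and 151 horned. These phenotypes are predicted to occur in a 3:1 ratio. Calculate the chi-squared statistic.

The 3:1 ratio has 4 parts, so with N = 458 the expected counts are:
  polled: 458 × 3/4 = 343.5
  horned: 458 × 1/4 = 114.5
χ² = Σ (O − E)² / E
  polled: (307 − 343.5)² / 343.5 = 3.8785
  horned: (151 − 114.5)² / 114.5 = 11.6354
χ² = 3.8785 + 11.6354 = 15.5139 ≈ 15.514

15.514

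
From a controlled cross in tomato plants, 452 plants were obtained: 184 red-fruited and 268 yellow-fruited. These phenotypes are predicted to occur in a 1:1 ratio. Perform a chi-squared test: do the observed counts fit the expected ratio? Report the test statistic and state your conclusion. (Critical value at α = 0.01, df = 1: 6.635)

15.611; not consistent

The 1:1 ratio has 2 parts, so with N = 452 the expected counts are:
  red-fruited: 452 × 1/2 = 226
  yellow-fruited: 452 × 1/2 = 226
χ² = Σ (O − E)² / E
  red-fruited: (184 − 226)² / 226 = 7.8053
  yellow-fruited: (268 − 226)² / 226 = 7.8053
χ² = 7.8053 + 7.8053 = 15.6106 ≈ 15.611
Degrees of freedom = 2 − 1 = 1; critical value at α = 0.01 is 6.635.
Since 15.611 > 6.635, we reject the null hypothesis — the data do not fit the 1:1 ratio.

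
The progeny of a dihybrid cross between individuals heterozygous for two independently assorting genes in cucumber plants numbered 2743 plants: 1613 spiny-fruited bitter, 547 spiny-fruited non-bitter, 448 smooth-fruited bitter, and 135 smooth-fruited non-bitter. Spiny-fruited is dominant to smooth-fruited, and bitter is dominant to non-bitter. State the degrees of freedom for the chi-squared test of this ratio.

3

A dihybrid F₂ with independent assortment and complete dominance at both loci gives a 9:3:3:1 phenotypic ratio.
A goodness-of-fit test with 4 phenotype classes has df = 4 − 1 = 3.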